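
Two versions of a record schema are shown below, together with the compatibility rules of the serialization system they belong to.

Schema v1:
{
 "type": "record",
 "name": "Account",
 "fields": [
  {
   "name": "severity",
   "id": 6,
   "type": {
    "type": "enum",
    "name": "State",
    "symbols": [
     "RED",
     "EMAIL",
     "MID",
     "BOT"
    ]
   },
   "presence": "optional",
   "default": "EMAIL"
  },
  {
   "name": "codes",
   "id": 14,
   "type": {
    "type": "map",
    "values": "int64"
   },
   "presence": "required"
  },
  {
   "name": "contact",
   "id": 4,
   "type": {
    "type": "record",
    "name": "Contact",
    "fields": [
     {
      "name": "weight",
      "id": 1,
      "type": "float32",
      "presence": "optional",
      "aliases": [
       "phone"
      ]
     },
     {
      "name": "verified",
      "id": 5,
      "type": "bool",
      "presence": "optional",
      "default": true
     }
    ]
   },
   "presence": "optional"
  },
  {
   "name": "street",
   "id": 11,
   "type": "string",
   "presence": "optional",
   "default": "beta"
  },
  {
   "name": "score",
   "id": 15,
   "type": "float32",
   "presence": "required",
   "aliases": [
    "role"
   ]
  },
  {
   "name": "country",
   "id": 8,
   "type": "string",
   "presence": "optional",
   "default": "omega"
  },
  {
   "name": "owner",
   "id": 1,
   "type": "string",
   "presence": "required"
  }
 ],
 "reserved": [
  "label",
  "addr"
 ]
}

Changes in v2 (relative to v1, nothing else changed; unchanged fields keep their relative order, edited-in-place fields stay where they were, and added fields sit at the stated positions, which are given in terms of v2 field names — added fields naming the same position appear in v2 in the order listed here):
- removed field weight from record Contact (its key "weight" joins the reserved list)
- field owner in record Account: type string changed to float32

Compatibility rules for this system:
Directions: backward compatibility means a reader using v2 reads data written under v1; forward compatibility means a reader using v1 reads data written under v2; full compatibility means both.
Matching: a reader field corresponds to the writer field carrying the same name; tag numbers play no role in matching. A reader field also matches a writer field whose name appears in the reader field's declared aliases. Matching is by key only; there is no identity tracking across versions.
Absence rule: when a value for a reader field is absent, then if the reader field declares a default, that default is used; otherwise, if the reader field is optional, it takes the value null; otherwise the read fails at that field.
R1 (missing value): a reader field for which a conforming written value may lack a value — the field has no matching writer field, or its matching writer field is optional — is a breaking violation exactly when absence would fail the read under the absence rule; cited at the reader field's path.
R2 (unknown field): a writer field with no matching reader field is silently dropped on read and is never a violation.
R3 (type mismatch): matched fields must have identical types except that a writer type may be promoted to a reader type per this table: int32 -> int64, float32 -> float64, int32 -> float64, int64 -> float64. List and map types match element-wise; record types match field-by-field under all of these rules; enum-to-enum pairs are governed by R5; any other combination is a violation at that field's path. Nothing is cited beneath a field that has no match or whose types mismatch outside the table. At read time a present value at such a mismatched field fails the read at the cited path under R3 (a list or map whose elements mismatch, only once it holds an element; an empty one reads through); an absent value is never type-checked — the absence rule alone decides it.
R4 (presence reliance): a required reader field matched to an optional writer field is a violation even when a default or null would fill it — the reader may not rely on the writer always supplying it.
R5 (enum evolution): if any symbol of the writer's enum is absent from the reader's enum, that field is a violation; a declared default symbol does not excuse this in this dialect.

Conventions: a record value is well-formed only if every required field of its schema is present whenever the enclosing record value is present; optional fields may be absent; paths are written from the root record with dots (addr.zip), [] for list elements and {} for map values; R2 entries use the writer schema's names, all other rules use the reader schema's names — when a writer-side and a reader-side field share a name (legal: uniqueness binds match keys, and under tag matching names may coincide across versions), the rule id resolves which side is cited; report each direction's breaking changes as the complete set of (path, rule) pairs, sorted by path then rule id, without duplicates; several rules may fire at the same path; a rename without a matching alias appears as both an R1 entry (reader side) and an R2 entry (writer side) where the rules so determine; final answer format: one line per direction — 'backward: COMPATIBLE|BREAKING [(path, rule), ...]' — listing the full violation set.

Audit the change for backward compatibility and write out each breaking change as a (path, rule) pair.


the writer's type comes first in each Account pair
checking backward for Account: reader v2 against writer v1:
  severity: State -> State, writer optional; from severity
  codes: map<string, int64> -> map<string, int64>, writer required; from codes
  contact: Contact -> Contact, writer optional; from contact
  street: string -> string, writer optional; from street
  score: float32 -> float32, writer required; from score
  country: string -> string, writer optional; from country
  owner: string -> float32, writer required; from owner
  contact.verified: bool -> bool, writer optional; from contact.verified
  writer field contact.weight has no reader counterpart
  rule R3 violated at owner
  backward on Account therefore BREAKING (1)
checking off the Account differences that do not matter here:
  removed field weight from record Contact (its key "weight" joins the reserved list) -> inert for the asked Account verdict: nothing fires

backward: BREAKING [(owner, R3)]


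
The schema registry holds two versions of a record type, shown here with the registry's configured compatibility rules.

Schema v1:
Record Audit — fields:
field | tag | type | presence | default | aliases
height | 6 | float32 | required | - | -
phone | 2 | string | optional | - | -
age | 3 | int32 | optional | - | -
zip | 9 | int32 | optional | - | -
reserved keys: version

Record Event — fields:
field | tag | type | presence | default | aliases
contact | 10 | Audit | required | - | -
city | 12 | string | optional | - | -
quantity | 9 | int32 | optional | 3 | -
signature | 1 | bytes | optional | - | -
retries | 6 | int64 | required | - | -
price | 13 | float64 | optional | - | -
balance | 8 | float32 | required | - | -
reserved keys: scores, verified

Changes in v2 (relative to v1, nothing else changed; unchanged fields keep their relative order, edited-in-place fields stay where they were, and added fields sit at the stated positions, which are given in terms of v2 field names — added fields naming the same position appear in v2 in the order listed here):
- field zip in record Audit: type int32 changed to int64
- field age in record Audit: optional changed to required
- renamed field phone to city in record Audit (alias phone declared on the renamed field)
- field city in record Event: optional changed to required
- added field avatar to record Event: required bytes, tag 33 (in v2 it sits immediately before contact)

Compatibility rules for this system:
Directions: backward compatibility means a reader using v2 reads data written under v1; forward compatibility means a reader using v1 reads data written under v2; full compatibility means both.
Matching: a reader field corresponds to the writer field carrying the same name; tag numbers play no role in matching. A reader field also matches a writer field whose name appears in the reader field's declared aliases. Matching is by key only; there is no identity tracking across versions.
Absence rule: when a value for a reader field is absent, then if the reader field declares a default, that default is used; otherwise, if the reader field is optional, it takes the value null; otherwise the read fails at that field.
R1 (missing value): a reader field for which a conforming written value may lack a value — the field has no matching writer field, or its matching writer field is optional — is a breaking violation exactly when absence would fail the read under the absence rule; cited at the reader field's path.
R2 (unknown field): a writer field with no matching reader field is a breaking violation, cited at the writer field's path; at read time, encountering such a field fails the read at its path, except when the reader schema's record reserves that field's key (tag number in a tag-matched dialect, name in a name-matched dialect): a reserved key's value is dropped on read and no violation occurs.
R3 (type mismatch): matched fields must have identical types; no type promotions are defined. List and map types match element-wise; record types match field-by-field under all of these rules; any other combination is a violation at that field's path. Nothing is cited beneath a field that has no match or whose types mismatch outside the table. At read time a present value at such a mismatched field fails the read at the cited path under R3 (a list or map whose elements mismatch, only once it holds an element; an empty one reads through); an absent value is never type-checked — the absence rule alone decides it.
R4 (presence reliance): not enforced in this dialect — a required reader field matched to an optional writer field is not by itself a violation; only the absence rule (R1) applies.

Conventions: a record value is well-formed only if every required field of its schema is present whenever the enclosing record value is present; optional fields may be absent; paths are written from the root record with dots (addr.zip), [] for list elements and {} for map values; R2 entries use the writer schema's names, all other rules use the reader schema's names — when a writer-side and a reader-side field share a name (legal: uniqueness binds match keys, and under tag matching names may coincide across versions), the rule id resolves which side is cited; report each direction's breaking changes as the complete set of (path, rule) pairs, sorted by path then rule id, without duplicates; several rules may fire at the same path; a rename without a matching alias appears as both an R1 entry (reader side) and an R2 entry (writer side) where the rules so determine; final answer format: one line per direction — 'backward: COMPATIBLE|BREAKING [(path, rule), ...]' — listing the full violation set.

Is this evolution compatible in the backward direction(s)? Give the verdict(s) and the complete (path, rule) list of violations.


backward: BREAKING [(avatar, R1), (city, R1), (contact.age, R1), (contact.zip, R3)]

each type pair in Event: writer, then reader
backward analysis of Event with v2 as reader and v1 as writer:
  no writer field matches reader avatar
  contact <- contact (Audit -> Audit, writer required)
  city <- city (string -> string, writer optional)
  quantity <- quantity (int32 -> int32, writer optional)
  signature <- signature (bytes -> bytes, writer optional)
  retries <- retries (int64 -> int64, writer required)
  price <- price (float64 -> float64, writer optional)
  balance <- balance (float32 -> float32, writer required)
  contact.height <- contact.height (float32 -> float32, writer required)
  contact.city <- contact.phone (string -> string, writer optional)
  contact.age <- contact.age (int32 -> int32, writer optional)
  contact.zip <- contact.zip (int32 -> int64, writer optional)
  violation R1 at avatar
  violation R1 at city
  violation R1 at contact.age
  violation R3 at contact.zip
  => backward: BREAKING (4)
diffs on Event not affecting the asked answer:
  renamed field phone to city in record Audit (alias phone declared on the renamed field) -> matters only for Event's forward compatibility — outside the asked direction


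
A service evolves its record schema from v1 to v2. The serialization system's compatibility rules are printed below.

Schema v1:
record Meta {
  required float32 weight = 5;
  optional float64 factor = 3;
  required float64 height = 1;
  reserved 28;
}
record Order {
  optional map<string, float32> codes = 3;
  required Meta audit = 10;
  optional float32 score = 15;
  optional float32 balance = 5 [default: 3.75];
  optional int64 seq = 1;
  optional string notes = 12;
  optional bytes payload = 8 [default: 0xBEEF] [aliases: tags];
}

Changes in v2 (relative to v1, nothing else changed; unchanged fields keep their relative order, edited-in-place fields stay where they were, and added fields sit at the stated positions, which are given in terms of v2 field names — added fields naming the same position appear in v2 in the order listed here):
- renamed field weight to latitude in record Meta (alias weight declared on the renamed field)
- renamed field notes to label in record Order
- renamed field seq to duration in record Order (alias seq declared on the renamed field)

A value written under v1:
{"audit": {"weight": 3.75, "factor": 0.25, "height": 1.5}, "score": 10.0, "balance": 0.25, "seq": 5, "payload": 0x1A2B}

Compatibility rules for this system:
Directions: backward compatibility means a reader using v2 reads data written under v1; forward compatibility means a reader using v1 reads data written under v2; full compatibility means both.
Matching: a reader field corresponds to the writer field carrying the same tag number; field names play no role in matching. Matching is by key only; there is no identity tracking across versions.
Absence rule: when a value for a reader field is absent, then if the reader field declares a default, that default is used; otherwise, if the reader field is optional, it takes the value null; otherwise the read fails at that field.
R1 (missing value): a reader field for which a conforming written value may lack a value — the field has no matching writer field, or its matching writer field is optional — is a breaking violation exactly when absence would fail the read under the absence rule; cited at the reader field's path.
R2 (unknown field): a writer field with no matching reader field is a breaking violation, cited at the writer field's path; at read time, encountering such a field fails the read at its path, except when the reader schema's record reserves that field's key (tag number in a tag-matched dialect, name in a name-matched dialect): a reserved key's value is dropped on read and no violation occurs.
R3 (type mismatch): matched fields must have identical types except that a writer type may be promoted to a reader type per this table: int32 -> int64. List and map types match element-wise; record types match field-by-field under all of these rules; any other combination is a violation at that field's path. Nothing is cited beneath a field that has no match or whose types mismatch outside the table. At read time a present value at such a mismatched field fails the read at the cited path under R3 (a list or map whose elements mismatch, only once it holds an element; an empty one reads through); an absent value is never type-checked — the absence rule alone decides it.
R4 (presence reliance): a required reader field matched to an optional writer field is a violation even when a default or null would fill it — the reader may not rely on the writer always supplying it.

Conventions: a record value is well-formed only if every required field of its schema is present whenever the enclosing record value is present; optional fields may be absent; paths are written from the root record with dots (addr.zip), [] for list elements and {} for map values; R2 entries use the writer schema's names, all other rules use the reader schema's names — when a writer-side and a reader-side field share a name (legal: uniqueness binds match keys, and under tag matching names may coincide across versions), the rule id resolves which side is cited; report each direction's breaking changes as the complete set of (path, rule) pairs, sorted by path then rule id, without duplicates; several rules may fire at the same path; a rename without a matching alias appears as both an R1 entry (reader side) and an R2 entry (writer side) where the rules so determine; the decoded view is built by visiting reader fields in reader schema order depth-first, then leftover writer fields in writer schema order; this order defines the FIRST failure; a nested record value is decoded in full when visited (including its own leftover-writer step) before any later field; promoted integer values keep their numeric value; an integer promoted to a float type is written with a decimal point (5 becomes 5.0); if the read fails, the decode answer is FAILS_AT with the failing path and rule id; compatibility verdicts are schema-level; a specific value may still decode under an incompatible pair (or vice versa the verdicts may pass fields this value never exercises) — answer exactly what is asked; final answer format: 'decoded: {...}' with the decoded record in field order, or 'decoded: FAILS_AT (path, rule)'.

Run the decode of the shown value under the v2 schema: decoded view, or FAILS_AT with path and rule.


decoded: {"codes": null, "audit": {"latitude": 3.75, "factor": 0.25, "height": 1.5}, "score": 10.0, "balance": 0.25, "duration": 5, "label": null, "payload": 0x1A2B}

arrows below run writer -> reader for Order
decode (reader v2):
  codes := null (not supplied -> null)
  audit.latitude := 3.75 (from writer weight)
  audit.factor := 0.25
  audit.height := 1.5
  score := 10.0
  balance := 0.25
  duration := 5 (from writer seq)
  label := null (not supplied -> null)
  payload := 0x1A2B
  => decoded: {"codes": null, "audit": {"latitude": 3.75, "factor": 0.25, "height": 1.5}, "score": 10.0, "balance": 0.25, "duration": 5, "label": null, "payload": 0x1A2B}


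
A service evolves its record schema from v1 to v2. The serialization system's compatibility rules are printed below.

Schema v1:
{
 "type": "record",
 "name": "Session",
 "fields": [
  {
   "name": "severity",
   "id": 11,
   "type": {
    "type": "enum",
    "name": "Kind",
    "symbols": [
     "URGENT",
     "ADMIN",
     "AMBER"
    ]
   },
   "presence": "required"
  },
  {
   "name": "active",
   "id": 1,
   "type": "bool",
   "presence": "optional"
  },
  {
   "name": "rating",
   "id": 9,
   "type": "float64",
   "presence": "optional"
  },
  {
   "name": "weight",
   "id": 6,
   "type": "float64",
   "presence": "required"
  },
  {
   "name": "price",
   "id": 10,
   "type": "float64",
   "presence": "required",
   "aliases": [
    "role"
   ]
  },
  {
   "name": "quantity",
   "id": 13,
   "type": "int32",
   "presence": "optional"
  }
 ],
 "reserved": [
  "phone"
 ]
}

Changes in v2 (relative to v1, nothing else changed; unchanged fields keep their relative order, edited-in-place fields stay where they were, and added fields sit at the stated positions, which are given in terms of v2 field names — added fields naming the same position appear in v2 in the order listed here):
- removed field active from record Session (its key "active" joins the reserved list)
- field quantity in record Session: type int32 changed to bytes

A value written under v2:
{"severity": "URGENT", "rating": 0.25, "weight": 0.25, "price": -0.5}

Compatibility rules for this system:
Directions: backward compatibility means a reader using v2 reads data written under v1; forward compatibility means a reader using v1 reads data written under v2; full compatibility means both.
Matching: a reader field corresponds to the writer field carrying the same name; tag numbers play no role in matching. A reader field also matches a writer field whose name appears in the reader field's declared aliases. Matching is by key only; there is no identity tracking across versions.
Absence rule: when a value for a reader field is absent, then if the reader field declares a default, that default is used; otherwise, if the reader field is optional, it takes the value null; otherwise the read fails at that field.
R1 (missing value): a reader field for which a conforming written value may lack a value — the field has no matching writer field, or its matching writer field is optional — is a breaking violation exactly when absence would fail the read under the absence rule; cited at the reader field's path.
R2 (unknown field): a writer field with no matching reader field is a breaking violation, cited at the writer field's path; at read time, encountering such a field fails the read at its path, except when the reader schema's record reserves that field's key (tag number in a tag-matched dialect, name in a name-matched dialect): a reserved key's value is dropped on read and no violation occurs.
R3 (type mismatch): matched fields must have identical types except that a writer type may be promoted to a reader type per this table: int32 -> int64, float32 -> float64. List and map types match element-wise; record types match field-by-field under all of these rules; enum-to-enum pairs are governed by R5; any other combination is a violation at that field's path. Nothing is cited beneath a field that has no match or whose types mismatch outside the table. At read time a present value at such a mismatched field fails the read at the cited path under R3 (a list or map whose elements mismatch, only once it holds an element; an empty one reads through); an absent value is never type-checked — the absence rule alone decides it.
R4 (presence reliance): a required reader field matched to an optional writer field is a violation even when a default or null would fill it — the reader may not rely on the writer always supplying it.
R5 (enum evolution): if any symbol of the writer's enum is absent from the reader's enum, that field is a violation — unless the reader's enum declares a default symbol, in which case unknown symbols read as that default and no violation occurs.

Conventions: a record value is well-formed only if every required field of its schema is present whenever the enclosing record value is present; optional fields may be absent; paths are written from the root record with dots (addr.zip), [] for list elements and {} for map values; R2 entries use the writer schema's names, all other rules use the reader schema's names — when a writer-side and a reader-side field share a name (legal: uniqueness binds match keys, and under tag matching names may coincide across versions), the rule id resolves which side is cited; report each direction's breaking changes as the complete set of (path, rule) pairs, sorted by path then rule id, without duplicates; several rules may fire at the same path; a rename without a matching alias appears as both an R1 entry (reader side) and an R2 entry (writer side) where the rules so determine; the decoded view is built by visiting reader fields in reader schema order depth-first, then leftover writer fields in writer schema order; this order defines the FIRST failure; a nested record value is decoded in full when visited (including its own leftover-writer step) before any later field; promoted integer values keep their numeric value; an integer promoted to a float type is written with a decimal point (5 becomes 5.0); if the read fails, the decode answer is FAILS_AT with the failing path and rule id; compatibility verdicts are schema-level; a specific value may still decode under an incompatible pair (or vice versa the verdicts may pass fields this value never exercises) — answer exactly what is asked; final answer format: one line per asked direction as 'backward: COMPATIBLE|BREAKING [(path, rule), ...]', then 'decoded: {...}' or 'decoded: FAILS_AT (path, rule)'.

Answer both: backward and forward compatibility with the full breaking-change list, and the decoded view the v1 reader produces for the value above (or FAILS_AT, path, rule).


backward: BREAKING [(quantity, R3)]; forward: BREAKING [(quantity, R3)]; decoded: {"severity": "URGENT", "active": null, "rating": 0.25, "weight": 0.25, "price": -0.5, "quantity": null}

each type pair in Session: writer, then reader
backward pass over Session, reader schema v2, writer schema v1:
  severity <- severity (Kind -> Kind, writer required)
  rating <- rating (float64 -> float64, writer optional)
  weight <- weight (float64 -> float64, writer required)
  price <- price (float64 -> float64, writer required)
  quantity <- quantity (int32 -> bytes, writer optional)
  writer field active has no reader counterpart
  R3 fires at quantity
  => backward verdict for Session: BREAKING, 1 violation(s)
forward pass over Session, reader schema v1, writer schema v2:
  severity <- severity (Kind -> Kind, writer required)
  active has no writer counterpart
  rating <- rating (float64 -> float64, writer optional)
  weight <- weight (float64 -> float64, writer required)
  price <- price (float64 -> float64, writer required)
  quantity <- quantity (bytes -> int32, writer optional)
  R3 fires at quantity
  => forward verdict for Session: BREAKING, 1 violation(s)
decoding the Session value with the v1 reader:
  severity := "URGENT"
  active := null (missing; optional => null)
  rating := 0.25
  weight := 0.25
  price := -0.5
  quantity := null (missing; optional => null)
  => decoded: {"severity": "URGENT", "active": null, "rating": 0.25, "weight": 0.25, "price": -0.5, "quantity": null}


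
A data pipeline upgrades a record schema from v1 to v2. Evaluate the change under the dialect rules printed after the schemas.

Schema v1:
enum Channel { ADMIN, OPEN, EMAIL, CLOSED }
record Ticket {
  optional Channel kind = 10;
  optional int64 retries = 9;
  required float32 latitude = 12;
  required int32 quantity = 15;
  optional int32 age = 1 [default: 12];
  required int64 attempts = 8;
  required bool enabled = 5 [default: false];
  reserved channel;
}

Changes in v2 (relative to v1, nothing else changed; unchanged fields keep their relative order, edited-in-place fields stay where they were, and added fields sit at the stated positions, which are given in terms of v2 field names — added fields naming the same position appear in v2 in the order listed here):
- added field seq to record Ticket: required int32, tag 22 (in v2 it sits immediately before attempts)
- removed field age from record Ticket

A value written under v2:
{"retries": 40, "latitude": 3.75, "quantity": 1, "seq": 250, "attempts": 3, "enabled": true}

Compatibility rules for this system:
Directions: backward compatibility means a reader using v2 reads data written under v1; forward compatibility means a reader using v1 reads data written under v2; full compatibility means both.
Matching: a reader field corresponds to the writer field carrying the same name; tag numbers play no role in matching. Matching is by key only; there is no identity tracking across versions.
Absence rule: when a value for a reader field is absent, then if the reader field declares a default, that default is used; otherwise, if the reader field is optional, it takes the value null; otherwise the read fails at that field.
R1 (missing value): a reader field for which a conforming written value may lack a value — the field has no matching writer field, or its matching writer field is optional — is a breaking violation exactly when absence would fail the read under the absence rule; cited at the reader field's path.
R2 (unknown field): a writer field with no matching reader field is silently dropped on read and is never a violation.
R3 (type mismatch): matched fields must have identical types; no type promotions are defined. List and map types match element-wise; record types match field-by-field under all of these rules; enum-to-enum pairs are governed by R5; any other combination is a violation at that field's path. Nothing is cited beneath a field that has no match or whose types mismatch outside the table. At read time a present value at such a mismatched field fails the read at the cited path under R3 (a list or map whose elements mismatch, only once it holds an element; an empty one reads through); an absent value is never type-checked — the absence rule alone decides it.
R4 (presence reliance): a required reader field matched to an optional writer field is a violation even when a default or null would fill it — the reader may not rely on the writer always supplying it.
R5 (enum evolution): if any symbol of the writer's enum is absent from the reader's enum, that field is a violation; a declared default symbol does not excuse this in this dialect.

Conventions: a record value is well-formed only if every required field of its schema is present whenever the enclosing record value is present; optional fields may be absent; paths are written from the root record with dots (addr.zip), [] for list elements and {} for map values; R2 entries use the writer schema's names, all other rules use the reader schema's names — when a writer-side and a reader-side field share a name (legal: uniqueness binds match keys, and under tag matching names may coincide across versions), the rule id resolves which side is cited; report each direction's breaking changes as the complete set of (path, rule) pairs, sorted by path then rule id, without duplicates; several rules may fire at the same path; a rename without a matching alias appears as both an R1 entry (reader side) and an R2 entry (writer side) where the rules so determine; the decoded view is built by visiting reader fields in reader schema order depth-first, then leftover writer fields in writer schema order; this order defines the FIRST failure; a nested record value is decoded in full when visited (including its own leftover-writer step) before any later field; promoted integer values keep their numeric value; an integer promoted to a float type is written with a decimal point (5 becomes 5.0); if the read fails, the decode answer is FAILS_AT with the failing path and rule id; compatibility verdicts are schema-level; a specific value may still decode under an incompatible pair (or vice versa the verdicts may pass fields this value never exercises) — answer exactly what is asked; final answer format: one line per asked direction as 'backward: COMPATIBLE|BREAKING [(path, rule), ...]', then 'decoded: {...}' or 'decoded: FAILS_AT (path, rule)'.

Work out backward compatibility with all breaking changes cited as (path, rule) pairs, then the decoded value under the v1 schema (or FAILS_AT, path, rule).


arrows below run writer -> reader for Ticket
backward for Ticket (reader v2, writer v1):
  kind: paired with writer kind (Channel -> Channel; writer optional)
  retries: paired with writer retries (int64 -> int64; writer optional)
  latitude: paired with writer latitude (float32 -> float32; writer required)
  quantity: paired with writer quantity (int32 -> int32; writer required)
  no writer field matches reader seq
  attempts: paired with writer attempts (int64 -> int64; writer required)
  enabled: paired with writer enabled (bool -> bool; writer required)
  leftover writer field: age
  rule R1 violated at seq
  => 1 violation(s): backward is BREAKING for Ticket
migrating the Ticket value to v1:
  kind := null (not supplied -> null)
  retries := 40
  latitude := 3.75
  quantity := 1
  age := 12 (no value, default fills)
  attempts := 3
  enabled := true
  writer seq: unmatched, discarded
  => decoded: {"kind": null, "retries": 40, "latitude": 3.75, "quantity": 1, "age": 12, "attempts": 3, "enabled": true}
remaining Ticket differences; none change what is asked:
  removed field age from record Ticket -> fires no rule on Ticket, leaving the asked answer as it is

backward: BREAKING [(seq, R1)]; decoded: {"kind": null, "retries": 40, "latitude": 3.75, "quantity": 1, "age": 12, "attempts": 3, "enabled": true}


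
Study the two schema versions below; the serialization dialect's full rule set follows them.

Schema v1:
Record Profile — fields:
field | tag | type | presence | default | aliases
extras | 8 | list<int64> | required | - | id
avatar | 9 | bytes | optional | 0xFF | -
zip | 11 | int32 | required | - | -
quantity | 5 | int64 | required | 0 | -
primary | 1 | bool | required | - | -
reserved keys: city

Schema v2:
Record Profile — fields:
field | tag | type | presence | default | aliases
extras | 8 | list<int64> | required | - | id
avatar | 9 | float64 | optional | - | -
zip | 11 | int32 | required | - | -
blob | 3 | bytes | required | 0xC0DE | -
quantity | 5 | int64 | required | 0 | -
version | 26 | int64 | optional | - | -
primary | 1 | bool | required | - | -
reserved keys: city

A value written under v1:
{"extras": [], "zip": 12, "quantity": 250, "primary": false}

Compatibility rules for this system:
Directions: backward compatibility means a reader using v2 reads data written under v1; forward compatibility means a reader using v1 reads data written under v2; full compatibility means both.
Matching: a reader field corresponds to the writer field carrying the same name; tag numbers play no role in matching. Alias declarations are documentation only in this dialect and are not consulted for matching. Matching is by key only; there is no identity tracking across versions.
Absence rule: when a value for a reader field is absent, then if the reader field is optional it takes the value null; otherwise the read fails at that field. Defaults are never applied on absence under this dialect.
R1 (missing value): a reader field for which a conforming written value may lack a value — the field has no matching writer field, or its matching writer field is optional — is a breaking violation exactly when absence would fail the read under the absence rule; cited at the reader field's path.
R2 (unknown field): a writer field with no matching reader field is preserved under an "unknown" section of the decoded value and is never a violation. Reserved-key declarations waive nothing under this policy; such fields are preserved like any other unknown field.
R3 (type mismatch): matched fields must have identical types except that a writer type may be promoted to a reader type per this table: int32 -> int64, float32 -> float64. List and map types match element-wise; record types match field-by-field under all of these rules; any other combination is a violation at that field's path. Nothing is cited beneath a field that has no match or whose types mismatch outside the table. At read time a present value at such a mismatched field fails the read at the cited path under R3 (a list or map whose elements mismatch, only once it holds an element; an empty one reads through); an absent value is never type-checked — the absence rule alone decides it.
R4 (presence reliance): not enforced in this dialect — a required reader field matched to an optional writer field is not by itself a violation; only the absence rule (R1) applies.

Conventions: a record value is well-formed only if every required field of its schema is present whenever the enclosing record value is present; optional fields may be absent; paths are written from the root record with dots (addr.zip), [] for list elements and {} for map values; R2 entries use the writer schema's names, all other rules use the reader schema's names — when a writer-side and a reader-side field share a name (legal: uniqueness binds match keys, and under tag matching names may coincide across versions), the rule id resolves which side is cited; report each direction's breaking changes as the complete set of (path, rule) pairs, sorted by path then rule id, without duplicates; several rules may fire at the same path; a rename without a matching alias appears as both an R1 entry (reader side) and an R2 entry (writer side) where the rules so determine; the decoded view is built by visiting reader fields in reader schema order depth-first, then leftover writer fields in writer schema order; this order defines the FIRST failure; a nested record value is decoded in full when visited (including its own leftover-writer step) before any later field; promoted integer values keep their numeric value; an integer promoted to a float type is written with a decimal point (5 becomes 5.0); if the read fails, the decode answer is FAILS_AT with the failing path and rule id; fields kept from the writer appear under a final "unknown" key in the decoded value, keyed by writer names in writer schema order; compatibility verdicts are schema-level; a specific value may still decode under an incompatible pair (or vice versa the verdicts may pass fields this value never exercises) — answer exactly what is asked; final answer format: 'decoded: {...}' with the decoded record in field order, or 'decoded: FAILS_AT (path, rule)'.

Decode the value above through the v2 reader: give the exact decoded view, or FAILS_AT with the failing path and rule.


decoded: FAILS_AT (blob, R1)

each type pair in Profile: writer, then reader
decode (reader v2):
  extras := []
  avatar := null (absent, optional -> null)
  zip := 12
  read fails at blob under R1 (no fill)
  => FAILS_AT (blob, R1)
ruling out the remaining Profile differences:
  field avatar in record Profile: type bytes changed to float64 (its default is dropped) -> matters for Profile compatibility verdicts, not for this value's decode
  added field version to record Profile: optional int64, tag 26 (in v2 it sits immediately before primary) -> triggers nothing under the printed rules; the Profile answer is the same either way


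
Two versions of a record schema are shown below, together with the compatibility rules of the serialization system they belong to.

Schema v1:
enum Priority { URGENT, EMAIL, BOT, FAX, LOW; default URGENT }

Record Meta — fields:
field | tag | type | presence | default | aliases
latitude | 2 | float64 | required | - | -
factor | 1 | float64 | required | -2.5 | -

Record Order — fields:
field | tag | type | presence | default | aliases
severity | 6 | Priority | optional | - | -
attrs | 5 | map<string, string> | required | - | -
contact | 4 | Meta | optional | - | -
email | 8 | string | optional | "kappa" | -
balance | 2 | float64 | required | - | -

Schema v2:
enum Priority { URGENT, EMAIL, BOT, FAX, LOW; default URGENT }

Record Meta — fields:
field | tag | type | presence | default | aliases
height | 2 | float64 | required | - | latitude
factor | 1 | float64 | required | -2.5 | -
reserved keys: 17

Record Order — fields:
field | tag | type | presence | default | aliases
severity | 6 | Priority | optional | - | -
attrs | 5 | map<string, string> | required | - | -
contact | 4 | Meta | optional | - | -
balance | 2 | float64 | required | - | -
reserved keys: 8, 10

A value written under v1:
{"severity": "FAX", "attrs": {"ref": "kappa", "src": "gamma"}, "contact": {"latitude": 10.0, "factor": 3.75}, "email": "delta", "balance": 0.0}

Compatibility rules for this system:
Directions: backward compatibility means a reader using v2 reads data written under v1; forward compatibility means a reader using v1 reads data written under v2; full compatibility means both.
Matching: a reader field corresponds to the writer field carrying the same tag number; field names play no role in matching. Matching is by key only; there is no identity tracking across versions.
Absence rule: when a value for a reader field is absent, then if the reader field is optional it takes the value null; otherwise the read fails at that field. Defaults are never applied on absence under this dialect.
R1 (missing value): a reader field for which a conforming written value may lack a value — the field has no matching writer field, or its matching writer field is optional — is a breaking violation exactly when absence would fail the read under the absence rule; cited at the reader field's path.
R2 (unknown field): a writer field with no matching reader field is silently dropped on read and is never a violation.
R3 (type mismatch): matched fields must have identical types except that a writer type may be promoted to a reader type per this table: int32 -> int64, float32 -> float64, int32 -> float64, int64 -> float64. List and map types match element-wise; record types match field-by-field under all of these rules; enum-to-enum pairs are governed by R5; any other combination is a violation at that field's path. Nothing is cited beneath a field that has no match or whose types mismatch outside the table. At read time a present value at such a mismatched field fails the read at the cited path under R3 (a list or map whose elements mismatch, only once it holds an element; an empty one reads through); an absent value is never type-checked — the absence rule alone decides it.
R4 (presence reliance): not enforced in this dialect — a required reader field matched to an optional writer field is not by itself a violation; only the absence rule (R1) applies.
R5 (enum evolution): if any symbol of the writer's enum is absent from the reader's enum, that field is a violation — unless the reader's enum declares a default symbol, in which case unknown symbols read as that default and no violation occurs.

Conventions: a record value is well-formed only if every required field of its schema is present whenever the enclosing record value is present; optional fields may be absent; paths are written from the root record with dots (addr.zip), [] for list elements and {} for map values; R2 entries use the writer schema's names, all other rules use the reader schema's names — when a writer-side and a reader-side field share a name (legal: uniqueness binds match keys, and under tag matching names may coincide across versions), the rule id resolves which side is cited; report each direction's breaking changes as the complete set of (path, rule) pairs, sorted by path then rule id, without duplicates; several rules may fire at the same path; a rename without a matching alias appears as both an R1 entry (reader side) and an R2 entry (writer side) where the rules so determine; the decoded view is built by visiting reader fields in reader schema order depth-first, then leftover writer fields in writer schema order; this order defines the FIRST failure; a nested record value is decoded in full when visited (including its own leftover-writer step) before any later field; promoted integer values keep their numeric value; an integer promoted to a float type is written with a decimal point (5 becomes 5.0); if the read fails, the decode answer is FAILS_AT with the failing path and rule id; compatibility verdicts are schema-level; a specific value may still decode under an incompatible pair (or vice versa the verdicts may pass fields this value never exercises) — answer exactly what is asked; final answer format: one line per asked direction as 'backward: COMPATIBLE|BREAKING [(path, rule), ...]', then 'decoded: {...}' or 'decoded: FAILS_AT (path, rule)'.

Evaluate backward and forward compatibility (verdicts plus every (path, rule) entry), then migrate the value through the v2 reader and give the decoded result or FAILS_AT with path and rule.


in Order below, arrows point writer -> reader
backward on Order — v2 reading data written by v1:
  writer optional, Priority -> Priority: reader severity maps from writer severity
  writer required, map<string, string> -> map<string, string>: reader attrs maps from writer attrs
  writer optional, Meta -> Meta: reader contact maps from writer contact
  writer required, float64 -> float64: reader balance maps from writer balance
  writer field email has no reader counterpart
  writer required, float64 -> float64: reader contact.height maps from writer contact.latitude
  writer required, float64 -> float64: reader contact.factor maps from writer contact.factor
  nothing fires on Order: backward is COMPATIBLE
forward on Order — v1 reading data written by v2:
  writer optional, Priority -> Priority: reader severity maps from writer severity
  writer required, map<string, string> -> map<string, string>: reader attrs maps from writer attrs
  writer optional, Meta -> Meta: reader contact maps from writer contact
  no writer field matches reader email
  writer required, float64 -> float64: reader balance maps from writer balance
  writer required, float64 -> float64: reader contact.latitude maps from writer contact.height
  writer required, float64 -> float64: reader contact.factor maps from writer contact.factor
  nothing fires on Order: forward is COMPATIBLE
migrating the Order value to v2:
  severity := "FAX"
  attrs := {"ref": "kappa", "src": "gamma"}
  contact.height := 10.0 (from writer latitude)
  contact.factor := 3.75
  balance := 0.0
  writer email: unmatched, discarded
  => decoded: {"severity": "FAX", "attrs": {"ref": "kappa", "src": "gamma"}, "contact": {"height": 10.0, "factor": 3.75}, "balance": 0.0}

backward: COMPATIBLE []; forward: COMPATIBLE []; decoded: {"severity": "FAX", "attrs": {"ref": "kappa", "src": "gamma"}, "contact": {"height": 10.0, "factor": 3.75}, "balance": 0.0}
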